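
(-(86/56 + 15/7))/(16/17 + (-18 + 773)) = -1751/359828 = -0.00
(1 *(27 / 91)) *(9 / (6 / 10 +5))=1215 / 2548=0.48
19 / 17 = 1.12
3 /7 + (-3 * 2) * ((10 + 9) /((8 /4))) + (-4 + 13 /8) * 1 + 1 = -3245 /56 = -57.95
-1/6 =-0.17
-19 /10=-1.90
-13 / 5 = -2.60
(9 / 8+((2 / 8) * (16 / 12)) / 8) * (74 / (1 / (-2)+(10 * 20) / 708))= -4366 / 11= -396.91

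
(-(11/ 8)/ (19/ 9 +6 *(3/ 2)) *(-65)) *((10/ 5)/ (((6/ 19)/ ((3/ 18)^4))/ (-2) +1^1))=-24453/ 309520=-0.08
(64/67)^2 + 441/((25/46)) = 91166254/112225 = 812.35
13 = 13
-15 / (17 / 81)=-1215 / 17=-71.47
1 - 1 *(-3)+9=13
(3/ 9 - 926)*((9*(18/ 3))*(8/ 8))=-49986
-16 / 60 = -4 / 15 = -0.27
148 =148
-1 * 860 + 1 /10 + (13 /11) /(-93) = -859.91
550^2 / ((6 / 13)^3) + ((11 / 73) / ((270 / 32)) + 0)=6738229553 / 2190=3076817.15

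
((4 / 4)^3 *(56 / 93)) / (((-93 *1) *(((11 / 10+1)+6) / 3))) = -560 / 233523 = -0.00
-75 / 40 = -15 / 8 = -1.88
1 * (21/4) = 21/4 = 5.25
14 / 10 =7 / 5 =1.40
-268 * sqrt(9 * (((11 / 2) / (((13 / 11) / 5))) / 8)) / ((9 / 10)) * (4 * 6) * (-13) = 58960 * sqrt(65) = 475350.72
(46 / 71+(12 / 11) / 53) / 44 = 13835 / 910646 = 0.02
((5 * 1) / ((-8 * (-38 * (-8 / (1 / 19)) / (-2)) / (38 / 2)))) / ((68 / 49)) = 245 / 82688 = 0.00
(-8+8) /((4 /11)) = 0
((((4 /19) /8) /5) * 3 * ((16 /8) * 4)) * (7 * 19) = 84 /5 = 16.80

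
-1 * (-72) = 72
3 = 3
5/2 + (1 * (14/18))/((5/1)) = 239/90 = 2.66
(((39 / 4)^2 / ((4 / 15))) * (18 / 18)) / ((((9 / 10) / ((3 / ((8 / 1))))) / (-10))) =-190125 / 128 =-1485.35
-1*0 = 0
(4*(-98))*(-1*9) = 3528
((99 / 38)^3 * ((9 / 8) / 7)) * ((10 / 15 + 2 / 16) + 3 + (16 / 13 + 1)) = 5469575463 / 319574528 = 17.12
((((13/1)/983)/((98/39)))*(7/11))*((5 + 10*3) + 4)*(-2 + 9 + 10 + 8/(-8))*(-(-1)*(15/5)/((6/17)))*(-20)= -26891280/75691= -355.28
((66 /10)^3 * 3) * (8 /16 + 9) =2048409 /250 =8193.64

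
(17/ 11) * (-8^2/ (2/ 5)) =-2720/ 11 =-247.27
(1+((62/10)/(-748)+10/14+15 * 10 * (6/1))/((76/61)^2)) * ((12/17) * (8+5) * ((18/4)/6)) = 10283620571991/2570666560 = 4000.37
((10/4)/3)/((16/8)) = 5/12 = 0.42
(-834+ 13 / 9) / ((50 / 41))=-682.70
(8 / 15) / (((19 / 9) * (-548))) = -6 / 13015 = -0.00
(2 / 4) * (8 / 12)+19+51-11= 178 / 3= 59.33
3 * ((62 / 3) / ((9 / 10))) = 620 / 9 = 68.89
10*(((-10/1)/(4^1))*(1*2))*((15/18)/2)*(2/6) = -125/18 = -6.94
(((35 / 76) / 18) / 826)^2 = 25 / 26057707776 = 0.00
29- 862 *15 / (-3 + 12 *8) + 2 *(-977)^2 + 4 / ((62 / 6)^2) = 1834499033 / 961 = 1908948.01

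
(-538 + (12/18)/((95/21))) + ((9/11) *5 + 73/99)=-533.02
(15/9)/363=0.00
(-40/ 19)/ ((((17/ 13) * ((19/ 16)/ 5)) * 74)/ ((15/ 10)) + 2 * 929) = -31200/ 27762629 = -0.00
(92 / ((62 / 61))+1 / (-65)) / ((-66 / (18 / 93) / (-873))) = 231.69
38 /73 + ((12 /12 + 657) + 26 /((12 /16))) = 151808 /219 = 693.19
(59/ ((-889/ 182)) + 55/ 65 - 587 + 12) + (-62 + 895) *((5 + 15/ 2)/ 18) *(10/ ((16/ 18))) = 5921.58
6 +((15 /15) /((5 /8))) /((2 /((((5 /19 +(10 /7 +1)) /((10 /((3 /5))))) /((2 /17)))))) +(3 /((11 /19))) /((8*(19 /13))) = 11033079 /1463000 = 7.54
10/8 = 5/4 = 1.25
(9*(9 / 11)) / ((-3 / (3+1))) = -108 / 11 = -9.82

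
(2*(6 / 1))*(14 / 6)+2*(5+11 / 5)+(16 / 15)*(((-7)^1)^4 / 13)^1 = 46684 / 195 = 239.41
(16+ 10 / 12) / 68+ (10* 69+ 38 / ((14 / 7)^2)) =285497 / 408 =699.75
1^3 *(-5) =-5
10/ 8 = 5/ 4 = 1.25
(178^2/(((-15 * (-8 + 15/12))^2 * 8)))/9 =63368/1476225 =0.04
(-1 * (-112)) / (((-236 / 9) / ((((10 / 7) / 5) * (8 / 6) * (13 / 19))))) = -1248 / 1121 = -1.11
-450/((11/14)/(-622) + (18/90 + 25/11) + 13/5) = -215523000/2428927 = -88.73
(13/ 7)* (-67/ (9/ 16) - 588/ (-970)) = -6724562/ 30555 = -220.08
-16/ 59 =-0.27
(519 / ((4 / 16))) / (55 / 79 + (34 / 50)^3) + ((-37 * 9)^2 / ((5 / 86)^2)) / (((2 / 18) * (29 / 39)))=397060537.53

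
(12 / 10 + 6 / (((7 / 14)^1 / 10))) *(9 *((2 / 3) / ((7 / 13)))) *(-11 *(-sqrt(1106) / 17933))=519948 *sqrt(1106) / 627655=27.55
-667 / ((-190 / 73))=48691 / 190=256.27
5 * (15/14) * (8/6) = 50/7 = 7.14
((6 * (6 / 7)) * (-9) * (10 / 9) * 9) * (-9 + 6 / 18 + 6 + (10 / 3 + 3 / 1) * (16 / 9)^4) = -28046.94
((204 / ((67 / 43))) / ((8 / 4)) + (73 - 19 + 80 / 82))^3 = 36213440613851584 / 20728886723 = 1747003.64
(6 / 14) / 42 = 1 / 98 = 0.01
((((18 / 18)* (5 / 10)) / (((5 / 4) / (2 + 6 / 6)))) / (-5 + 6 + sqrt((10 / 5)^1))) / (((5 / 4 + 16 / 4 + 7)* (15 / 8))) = -64 / 1225 + 64* sqrt(2) / 1225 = 0.02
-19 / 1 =-19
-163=-163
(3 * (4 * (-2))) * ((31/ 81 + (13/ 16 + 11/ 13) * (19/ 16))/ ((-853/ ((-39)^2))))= 8243599/ 81888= 100.67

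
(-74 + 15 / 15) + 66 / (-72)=-887 / 12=-73.92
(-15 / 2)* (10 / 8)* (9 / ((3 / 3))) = -675 / 8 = -84.38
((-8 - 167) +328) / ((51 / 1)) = 3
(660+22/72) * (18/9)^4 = 95084/9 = 10564.89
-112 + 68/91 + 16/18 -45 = -127243/819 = -155.36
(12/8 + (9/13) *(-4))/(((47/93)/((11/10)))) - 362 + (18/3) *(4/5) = -4398743/12220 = -359.96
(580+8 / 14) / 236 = 1016 / 413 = 2.46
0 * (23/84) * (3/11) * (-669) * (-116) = 0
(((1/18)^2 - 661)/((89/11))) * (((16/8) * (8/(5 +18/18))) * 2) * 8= -75385376/21627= -3485.71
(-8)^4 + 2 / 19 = 77826 / 19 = 4096.11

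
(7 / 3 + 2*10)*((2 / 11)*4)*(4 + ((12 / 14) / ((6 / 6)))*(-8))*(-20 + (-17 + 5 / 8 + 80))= -467660 / 231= -2024.50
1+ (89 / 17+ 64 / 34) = 138 / 17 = 8.12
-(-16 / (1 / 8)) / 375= 128 / 375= 0.34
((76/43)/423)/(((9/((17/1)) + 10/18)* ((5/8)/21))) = 108528/838715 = 0.13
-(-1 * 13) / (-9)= -13 / 9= -1.44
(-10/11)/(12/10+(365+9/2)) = -100/40777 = -0.00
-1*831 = -831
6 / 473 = 0.01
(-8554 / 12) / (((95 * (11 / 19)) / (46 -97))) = 72709 / 110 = 660.99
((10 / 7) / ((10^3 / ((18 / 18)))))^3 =1 / 343000000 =0.00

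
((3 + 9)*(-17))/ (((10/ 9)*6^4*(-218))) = 0.00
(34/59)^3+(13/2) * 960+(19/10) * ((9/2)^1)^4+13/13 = 230691883641/32860640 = 7020.31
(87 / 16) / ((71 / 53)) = 4611 / 1136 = 4.06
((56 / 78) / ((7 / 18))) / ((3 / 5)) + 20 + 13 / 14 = 4369 / 182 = 24.01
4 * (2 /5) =8 /5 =1.60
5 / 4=1.25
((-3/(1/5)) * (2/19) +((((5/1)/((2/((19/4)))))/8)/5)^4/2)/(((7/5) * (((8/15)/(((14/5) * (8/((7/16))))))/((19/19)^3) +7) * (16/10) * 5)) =-15062352915/750855913472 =-0.02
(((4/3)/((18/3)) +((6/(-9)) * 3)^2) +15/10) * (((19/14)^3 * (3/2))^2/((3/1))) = 4845725743/180708864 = 26.82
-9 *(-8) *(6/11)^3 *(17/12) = 22032/1331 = 16.55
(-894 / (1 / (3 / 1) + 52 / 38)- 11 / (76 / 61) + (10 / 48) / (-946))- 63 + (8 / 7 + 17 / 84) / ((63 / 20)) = -11011668706651 / 18452971152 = -596.74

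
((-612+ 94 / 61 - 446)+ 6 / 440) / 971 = -14177497 / 13030820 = -1.09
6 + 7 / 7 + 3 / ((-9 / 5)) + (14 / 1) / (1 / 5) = 226 / 3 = 75.33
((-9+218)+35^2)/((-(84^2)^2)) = -239/8297856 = -0.00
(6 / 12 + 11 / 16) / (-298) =-19 / 4768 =-0.00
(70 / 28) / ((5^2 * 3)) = 1 / 30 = 0.03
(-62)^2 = 3844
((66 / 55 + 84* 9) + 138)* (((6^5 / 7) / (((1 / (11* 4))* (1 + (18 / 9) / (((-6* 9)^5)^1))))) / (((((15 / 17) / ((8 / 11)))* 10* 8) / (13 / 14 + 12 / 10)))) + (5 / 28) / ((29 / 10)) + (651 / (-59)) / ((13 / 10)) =5087056962087301973153 / 5301347157128750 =959578.16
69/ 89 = 0.78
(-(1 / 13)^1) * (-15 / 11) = 15 / 143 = 0.10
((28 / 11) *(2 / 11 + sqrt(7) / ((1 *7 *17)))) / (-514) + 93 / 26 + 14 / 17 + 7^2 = 733970115 / 13744874 - 2 *sqrt(7) / 48059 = 53.40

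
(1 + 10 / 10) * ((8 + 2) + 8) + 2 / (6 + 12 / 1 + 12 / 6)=361 / 10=36.10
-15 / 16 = -0.94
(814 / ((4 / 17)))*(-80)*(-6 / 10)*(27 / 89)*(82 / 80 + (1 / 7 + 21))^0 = 50376.54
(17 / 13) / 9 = 17 / 117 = 0.15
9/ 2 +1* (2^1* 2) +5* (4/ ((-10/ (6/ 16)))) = 31/ 4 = 7.75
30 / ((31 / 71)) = 2130 / 31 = 68.71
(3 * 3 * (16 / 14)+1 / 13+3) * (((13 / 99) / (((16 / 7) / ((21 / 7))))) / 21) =76 / 693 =0.11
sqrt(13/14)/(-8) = -sqrt(182)/112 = -0.12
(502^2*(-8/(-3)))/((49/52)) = 104833664/147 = 713154.18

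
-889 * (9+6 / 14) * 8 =-67056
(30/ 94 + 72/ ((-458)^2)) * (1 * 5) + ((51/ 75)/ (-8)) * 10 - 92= -4498251939/ 49294540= -91.25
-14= -14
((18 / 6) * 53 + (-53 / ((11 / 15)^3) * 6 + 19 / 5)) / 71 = -9.06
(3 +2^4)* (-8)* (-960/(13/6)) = 875520/13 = 67347.69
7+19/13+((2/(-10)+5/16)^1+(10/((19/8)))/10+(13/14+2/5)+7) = 2396209/138320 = 17.32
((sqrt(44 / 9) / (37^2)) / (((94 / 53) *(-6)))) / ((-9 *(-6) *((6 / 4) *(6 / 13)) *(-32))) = 689 *sqrt(11) / 18011922048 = 0.00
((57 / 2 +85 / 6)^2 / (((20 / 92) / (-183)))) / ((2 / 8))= -91947008 / 15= -6129800.53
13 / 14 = 0.93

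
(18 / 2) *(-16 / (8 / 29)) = -522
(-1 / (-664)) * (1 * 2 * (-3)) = -3 / 332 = -0.01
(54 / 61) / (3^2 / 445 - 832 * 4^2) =-24030 / 361353691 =-0.00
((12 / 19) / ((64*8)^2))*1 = 3 / 1245184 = 0.00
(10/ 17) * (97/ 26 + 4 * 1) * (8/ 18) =1340/ 663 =2.02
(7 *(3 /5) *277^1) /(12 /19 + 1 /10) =221046 /139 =1590.26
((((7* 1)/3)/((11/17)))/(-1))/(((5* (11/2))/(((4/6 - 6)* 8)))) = 30464/5445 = 5.59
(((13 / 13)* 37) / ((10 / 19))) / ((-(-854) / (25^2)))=87875 / 1708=51.45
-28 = -28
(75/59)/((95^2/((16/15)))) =16/106495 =0.00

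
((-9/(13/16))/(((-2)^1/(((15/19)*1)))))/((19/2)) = 2160/4693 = 0.46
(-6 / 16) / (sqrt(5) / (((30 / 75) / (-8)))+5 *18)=-27 / 4880 - 3 *sqrt(5) / 2440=-0.01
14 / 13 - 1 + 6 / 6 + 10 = 144 / 13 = 11.08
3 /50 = 0.06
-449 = -449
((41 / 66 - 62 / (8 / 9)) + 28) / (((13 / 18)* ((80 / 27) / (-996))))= 109497501 / 5720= 19142.92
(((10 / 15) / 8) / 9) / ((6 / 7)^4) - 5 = -697439 / 139968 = -4.98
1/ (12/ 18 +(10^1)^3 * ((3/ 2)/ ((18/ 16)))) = 1/ 1334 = 0.00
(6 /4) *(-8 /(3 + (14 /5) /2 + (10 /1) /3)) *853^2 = -32742405 /29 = -1129048.45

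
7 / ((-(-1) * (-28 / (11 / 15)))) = -11 / 60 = -0.18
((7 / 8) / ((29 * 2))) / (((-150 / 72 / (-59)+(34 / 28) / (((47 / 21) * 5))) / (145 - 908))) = -80.04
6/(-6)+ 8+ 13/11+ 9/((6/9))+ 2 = 521/22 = 23.68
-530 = -530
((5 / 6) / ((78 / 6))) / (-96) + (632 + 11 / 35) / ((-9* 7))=-18414217 / 1834560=-10.04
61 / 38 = 1.61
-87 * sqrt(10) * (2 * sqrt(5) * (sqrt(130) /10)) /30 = -29 * sqrt(65) /5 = -46.76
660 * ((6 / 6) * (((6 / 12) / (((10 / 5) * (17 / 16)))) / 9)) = 880 / 51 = 17.25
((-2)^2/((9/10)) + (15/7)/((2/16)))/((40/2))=68/63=1.08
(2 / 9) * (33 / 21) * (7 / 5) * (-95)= -418 / 9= -46.44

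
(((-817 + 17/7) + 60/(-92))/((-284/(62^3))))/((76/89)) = 347998770149/434378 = 801142.71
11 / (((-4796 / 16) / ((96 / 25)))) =-384 / 2725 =-0.14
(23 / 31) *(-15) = -345 / 31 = -11.13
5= 5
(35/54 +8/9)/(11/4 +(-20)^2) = 166/43497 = 0.00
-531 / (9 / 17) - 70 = -1073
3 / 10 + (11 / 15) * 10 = 229 / 30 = 7.63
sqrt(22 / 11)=1.41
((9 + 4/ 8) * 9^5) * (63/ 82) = 70681653/ 164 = 430985.69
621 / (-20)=-621 / 20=-31.05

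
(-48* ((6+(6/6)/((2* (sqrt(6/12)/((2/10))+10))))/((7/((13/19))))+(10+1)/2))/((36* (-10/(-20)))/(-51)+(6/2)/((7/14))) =-964189/18620+221* sqrt(2)/18620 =-51.77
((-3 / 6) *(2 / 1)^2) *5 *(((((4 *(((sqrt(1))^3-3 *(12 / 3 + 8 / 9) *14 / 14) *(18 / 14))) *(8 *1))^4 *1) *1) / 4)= -600012596183040 / 2401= -249901122941.71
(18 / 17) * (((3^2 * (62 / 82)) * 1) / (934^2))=2511 / 304016066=0.00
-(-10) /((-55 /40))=-80 /11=-7.27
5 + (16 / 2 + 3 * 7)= 34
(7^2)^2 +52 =2453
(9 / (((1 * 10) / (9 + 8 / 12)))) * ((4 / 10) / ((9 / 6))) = 58 / 25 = 2.32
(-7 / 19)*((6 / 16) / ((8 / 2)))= -21 / 608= -0.03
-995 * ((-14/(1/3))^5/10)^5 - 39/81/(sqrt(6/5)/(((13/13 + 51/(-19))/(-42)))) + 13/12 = 379363322893220348197859300000000000000.00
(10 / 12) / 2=5 / 12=0.42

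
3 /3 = 1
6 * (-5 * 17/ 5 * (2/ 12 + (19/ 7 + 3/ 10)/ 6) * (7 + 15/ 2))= -138533/ 140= -989.52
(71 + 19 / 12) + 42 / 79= 73.11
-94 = -94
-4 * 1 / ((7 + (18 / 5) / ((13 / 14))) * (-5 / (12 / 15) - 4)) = 1040 / 28987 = 0.04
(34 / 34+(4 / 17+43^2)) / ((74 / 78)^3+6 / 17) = 1865819826 / 1217015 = 1533.11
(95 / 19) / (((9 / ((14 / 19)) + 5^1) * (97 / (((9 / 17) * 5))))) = 3150 / 397409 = 0.01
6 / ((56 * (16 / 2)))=0.01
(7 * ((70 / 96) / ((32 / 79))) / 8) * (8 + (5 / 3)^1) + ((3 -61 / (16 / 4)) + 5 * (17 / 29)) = 6315059 / 1069056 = 5.91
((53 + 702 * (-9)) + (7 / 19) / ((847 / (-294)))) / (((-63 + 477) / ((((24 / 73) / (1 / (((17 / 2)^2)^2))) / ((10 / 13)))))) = -15638962892917 / 463202520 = -33762.69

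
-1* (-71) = 71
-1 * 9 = -9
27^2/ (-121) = -729/ 121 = -6.02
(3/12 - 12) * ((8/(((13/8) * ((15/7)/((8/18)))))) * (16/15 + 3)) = -1284416/26325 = -48.79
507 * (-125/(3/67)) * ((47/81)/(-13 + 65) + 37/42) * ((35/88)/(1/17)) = -243417825625/28512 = -8537381.65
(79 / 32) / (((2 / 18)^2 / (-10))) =-31995 / 16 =-1999.69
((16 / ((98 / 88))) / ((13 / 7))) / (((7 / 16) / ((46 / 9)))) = 518144 / 5733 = 90.38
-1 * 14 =-14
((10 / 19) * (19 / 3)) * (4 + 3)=70 / 3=23.33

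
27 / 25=1.08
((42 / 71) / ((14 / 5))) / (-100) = -3 / 1420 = -0.00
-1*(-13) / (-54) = -13 / 54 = -0.24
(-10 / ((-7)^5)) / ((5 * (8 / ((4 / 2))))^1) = 1 / 33614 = 0.00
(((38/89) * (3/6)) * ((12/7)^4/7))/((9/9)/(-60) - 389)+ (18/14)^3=74181344589/34914004643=2.12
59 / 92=0.64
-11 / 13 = -0.85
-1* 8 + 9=1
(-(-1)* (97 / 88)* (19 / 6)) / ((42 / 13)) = 23959 / 22176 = 1.08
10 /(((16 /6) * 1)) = 15 /4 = 3.75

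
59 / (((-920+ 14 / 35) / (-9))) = 2655 / 4598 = 0.58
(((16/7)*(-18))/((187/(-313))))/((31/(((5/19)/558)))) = 25040/23901031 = 0.00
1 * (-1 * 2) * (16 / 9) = -32 / 9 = -3.56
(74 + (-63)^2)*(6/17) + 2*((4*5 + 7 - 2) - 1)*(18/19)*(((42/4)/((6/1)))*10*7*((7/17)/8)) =553512/323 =1713.66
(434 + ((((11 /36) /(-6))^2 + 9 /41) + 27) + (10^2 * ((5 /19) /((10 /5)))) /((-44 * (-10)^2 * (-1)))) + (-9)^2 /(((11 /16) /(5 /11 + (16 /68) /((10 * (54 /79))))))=193944757321103 /373808571840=518.83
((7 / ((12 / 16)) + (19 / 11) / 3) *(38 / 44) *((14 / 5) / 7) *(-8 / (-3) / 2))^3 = 568486650304 / 5979018375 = 95.08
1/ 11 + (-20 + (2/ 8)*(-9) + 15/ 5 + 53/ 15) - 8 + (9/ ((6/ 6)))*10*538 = 31941607/ 660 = 48396.37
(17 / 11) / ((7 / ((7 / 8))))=17 / 88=0.19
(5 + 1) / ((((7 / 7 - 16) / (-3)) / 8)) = 9.60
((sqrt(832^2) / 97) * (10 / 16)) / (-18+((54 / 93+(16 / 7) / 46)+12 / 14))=-1297660 / 3997079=-0.32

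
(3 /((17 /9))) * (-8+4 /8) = -405 /34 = -11.91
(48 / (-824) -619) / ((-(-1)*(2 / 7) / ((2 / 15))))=-446341 / 1545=-288.89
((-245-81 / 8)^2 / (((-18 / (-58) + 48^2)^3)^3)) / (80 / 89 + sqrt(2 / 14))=37649224687728161964547 / 784006801231738695391646245815735250854492187500-478682999601115202120669 * sqrt(7) / 62720544098539095631331699665258820068359375000000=0.00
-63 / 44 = -1.43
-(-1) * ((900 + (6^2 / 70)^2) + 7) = 1111399 / 1225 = 907.26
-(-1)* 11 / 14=11 / 14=0.79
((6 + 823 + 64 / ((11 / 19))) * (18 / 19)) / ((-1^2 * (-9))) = 20670 / 209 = 98.90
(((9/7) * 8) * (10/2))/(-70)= -36/49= -0.73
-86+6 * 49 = 208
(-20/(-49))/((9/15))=100/147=0.68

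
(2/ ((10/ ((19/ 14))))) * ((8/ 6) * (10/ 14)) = 38/ 147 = 0.26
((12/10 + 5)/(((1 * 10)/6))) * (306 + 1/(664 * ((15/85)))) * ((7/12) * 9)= 396829419/66400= 5976.35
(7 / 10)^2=49 / 100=0.49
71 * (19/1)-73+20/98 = 62534/49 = 1276.20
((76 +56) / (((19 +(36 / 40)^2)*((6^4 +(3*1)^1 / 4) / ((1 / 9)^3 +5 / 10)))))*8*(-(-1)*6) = 102924800 / 832311207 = 0.12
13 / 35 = 0.37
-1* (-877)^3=674526133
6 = 6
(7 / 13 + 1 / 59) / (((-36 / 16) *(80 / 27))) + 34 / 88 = 51137 / 168740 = 0.30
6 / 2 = 3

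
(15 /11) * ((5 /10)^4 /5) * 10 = 0.17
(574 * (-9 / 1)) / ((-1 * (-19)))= -5166 / 19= -271.89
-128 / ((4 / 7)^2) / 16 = -49 / 2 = -24.50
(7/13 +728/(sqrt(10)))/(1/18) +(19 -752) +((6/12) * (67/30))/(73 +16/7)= -297316763/411060 +6552 * sqrt(10)/5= 3420.56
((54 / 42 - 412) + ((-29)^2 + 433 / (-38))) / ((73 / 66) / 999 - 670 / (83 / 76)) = -304887881925 / 446527978393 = -0.68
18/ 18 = 1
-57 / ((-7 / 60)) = 3420 / 7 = 488.57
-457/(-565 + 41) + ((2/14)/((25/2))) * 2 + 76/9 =9.34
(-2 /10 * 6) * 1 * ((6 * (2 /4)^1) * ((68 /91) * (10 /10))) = -1224 /455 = -2.69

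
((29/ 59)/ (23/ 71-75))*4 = -0.03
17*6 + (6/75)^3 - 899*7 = -96734367/15625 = -6191.00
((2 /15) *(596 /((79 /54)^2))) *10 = 2317248 /6241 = 371.29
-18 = -18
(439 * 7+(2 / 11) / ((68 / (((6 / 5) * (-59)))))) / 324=1436539 / 151470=9.48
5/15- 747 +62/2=-2147/3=-715.67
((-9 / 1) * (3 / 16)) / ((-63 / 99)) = 297 / 112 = 2.65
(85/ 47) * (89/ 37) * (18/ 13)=136170/ 22607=6.02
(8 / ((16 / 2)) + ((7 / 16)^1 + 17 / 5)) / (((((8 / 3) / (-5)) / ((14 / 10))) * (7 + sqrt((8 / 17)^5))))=-26924748291 / 14835248000 + 782901 * sqrt(34) / 115900375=-1.78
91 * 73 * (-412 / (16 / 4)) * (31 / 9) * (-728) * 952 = 14700479428544 / 9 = 1633386603171.56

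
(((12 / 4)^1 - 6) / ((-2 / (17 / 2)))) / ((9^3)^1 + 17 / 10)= 255 / 14614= 0.02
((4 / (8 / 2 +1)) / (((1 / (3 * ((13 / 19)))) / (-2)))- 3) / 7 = -597 / 665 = -0.90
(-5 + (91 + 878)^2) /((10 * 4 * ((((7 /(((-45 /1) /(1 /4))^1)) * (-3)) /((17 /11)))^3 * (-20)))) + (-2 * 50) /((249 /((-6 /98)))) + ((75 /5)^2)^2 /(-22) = -2730547.53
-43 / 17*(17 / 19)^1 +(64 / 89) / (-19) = -3891 / 1691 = -2.30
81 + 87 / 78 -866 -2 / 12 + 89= -27107 / 39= -695.05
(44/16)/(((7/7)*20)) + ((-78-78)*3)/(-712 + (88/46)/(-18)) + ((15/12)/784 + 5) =956938469/165094720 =5.80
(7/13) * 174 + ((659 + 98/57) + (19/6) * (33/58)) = 65001073/85956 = 756.21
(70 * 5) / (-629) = -350 / 629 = -0.56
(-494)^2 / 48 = 61009 / 12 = 5084.08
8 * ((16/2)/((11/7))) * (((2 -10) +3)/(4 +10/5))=-1120/33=-33.94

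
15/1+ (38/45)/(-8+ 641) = 427313/28485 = 15.00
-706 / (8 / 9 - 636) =1.11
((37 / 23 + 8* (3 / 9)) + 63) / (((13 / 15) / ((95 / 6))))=1102475 / 897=1229.07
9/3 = 3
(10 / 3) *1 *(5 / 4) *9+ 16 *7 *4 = 971 / 2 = 485.50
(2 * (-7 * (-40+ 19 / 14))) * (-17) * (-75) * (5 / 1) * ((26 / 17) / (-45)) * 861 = -100923550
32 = 32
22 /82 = 11 /41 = 0.27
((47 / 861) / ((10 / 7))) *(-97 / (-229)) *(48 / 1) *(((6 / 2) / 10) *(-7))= -382956 / 234725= -1.63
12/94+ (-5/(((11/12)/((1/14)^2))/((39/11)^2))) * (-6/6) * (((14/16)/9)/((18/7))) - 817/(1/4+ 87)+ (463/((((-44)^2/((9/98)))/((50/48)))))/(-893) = -143974697421761/15610335654144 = -9.22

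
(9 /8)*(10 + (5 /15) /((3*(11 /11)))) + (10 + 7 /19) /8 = 963 /76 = 12.67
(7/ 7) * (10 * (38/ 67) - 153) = -9871/ 67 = -147.33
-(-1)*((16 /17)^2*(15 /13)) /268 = 960 /251719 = 0.00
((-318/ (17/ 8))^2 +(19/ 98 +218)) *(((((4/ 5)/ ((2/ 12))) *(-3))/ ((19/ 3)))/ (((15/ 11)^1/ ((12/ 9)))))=-67629346224/ 1345295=-50271.02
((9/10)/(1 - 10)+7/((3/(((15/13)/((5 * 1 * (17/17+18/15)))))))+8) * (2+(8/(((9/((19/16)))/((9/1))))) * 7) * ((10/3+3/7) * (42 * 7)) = 882388367/1430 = 617054.80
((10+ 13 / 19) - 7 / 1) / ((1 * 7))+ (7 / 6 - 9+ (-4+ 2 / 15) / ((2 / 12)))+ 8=-22.51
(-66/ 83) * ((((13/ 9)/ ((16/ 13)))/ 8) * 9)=-5577/ 5312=-1.05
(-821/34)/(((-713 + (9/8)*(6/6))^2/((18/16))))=-29556/551361425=-0.00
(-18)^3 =-5832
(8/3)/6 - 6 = -50/9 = -5.56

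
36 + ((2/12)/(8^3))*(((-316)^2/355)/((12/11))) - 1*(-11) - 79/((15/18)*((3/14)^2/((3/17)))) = -882236833/2780928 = -317.25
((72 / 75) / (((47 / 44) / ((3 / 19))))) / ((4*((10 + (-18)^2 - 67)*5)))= 264 / 9934625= 0.00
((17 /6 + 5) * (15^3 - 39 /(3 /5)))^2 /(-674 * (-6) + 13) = 165708.27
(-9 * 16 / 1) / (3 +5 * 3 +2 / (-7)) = -252 / 31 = -8.13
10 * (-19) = -190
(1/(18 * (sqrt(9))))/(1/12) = 2/9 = 0.22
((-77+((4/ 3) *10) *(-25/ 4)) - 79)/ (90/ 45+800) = -359/ 1203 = -0.30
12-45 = -33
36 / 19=1.89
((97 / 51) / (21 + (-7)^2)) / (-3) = -97 / 10710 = -0.01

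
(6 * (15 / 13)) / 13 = 90 / 169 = 0.53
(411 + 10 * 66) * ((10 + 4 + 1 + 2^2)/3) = 6783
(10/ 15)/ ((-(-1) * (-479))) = -2/ 1437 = -0.00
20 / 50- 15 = -73 / 5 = -14.60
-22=-22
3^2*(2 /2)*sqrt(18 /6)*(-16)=-144*sqrt(3)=-249.42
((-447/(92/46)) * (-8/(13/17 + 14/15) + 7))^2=196228622529/749956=261653.51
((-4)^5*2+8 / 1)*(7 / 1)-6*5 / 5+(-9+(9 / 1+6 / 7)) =-99996 / 7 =-14285.14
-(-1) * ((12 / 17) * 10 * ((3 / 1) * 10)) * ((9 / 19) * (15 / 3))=162000 / 323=501.55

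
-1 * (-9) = 9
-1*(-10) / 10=1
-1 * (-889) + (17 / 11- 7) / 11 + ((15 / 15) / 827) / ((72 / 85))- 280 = 4384175461 / 7204824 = 608.51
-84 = -84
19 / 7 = 2.71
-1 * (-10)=10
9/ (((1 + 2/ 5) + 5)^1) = 45/ 32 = 1.41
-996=-996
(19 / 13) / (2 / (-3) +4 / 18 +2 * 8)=171 / 1820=0.09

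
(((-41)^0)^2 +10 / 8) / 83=9 / 332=0.03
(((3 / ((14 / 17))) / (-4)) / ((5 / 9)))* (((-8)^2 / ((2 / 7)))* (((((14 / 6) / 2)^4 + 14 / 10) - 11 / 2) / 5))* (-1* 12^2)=-23766.82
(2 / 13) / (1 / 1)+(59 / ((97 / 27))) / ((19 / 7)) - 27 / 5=96352 / 119795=0.80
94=94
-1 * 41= -41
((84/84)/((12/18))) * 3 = 4.50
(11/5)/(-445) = -11/2225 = -0.00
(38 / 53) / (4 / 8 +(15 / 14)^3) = 104272 / 251591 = 0.41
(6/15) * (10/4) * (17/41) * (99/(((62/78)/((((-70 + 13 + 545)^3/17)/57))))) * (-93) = -448703304192/779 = -575999106.79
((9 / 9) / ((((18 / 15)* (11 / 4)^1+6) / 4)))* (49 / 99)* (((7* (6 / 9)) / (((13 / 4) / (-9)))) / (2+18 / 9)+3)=-0.05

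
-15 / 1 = -15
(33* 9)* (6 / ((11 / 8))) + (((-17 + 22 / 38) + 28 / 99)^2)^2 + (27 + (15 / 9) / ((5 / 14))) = 865758310334677477 / 12518583261921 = 69157.85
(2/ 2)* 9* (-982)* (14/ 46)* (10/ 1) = -618660/ 23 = -26898.26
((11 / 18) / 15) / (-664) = -0.00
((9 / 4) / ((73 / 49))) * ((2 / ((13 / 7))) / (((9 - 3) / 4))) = 1029 / 949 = 1.08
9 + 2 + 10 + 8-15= 14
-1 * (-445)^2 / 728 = -272.01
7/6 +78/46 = 395/138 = 2.86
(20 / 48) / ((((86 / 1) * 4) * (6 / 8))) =5 / 3096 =0.00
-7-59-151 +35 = -182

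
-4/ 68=-1/ 17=-0.06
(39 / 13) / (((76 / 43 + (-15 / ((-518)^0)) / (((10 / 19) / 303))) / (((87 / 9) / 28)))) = -1247 / 10395014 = -0.00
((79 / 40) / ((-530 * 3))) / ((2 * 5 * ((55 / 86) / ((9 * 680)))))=-1.19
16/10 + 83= 423/5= 84.60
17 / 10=1.70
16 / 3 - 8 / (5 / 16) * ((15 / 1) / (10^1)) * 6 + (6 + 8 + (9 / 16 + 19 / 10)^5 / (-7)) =-15414216162271 / 68812800000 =-224.00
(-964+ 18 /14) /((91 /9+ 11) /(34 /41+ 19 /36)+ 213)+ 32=89048759 /3204593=27.79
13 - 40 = -27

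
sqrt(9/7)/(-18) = -sqrt(7)/42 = -0.06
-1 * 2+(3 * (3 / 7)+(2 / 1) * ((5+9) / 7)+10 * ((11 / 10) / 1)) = 100 / 7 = 14.29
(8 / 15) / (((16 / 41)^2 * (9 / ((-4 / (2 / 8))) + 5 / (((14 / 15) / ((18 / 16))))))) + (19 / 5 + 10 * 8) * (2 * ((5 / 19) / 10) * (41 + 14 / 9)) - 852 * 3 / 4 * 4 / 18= 16162909 / 348840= 46.33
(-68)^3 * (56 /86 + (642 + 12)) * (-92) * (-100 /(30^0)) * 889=-72392691831040000 /43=-1683550972814883.72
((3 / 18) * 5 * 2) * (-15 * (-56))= 1400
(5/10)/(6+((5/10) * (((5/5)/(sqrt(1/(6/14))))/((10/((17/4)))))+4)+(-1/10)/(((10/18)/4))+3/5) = 5532800/109306453- 17000 * sqrt(21)/109306453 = 0.05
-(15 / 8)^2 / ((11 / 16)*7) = -225 / 308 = -0.73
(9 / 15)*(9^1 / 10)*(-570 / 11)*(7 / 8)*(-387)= 4169151 / 440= 9475.34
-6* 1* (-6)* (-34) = -1224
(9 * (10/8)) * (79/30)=237/8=29.62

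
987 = 987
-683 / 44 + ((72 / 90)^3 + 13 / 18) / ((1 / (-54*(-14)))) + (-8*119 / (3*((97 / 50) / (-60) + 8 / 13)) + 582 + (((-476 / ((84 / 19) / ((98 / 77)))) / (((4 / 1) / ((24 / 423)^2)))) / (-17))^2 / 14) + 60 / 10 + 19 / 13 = 61249354728556094596433 / 63619323791660851500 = 962.75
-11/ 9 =-1.22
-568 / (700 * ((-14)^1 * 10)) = 71 / 12250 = 0.01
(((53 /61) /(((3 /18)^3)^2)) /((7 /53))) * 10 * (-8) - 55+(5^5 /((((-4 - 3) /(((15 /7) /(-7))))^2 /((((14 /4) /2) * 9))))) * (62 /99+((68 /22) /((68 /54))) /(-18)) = -2215257511688215 /90219976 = -24553958.11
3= 3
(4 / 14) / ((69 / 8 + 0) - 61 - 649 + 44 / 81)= -1296 / 3178973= -0.00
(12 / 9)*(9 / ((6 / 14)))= 28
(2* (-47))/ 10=-47/ 5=-9.40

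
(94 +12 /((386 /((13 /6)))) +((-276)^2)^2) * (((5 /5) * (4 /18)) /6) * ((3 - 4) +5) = 4479748530092 /5211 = 859671565.94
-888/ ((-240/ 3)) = 11.10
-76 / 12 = -19 / 3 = -6.33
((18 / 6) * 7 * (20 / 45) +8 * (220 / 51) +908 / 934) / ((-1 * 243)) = -1067366 / 5787531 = -0.18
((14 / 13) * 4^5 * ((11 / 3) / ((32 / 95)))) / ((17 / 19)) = 8895040 / 663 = 13416.35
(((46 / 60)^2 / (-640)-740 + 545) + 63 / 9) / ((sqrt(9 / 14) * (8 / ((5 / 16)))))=-108288529 * sqrt(14) / 44236800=-9.16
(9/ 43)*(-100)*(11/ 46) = -4950/ 989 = -5.01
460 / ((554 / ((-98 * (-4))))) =90160 / 277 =325.49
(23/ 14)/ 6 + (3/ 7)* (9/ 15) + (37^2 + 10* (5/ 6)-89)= 180441/ 140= 1288.86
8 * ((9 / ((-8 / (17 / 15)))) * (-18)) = 918 / 5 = 183.60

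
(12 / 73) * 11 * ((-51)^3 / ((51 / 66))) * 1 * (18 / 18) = -22659912 / 73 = -310409.75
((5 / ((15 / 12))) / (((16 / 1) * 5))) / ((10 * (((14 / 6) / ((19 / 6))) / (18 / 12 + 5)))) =247 / 5600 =0.04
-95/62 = -1.53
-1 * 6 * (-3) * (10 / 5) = 36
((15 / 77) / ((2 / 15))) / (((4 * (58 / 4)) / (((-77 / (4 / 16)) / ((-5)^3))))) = 9 / 145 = 0.06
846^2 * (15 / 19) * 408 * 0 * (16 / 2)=0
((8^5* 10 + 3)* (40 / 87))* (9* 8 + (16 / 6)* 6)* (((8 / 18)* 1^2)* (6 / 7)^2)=18455106560 / 4263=4329135.95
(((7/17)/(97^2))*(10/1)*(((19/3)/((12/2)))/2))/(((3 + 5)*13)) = 665/299432016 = 0.00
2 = 2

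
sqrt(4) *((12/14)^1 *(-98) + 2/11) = -1844/11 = -167.64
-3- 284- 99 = -386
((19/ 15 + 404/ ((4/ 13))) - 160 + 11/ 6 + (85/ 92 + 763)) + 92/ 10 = 887443/ 460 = 1929.22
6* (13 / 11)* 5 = 390 / 11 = 35.45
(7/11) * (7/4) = 49/44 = 1.11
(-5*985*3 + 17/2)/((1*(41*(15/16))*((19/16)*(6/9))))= -1890112/3895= -485.27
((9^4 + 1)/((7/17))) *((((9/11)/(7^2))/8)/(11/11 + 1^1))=501993/30184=16.63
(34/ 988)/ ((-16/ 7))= -119/ 7904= -0.02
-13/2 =-6.50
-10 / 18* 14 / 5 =-14 / 9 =-1.56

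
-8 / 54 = -4 / 27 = -0.15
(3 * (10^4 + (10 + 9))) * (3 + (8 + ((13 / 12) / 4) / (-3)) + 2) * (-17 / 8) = -824558.48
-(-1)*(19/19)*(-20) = -20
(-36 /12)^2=9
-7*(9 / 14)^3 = -729 / 392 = -1.86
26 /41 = 0.63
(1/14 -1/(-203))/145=31/58870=0.00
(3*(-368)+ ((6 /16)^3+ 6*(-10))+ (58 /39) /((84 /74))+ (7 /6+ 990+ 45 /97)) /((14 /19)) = -132157536941 /569447424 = -232.08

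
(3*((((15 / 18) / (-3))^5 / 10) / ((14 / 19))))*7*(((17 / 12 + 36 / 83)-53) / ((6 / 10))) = 3024859375 / 7528038912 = 0.40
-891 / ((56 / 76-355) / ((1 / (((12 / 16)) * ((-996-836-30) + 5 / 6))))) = -135432 / 75165077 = -0.00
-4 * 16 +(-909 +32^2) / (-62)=-4083 / 62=-65.85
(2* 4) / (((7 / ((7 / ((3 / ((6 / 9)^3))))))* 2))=32 / 81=0.40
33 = 33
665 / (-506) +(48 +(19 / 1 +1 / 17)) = 565535 / 8602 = 65.74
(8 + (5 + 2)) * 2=30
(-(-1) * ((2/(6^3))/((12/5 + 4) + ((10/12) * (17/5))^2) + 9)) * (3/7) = 70124/18179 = 3.86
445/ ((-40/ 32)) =-356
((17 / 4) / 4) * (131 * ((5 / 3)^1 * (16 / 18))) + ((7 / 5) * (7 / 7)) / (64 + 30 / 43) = 38726026 / 187785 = 206.23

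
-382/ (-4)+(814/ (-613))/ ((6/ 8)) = 344737/ 3678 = 93.73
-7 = -7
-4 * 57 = -228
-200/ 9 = -22.22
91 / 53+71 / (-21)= -1852 / 1113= -1.66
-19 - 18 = -37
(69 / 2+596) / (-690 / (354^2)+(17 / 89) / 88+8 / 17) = 876661570356 / 649678855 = 1349.38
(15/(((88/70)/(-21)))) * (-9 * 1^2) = 99225/44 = 2255.11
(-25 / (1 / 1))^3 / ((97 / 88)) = -1375000 / 97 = -14175.26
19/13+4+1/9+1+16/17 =7.51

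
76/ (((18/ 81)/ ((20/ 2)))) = 3420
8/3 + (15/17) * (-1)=91/51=1.78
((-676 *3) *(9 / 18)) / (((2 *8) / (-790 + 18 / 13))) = 99957 / 2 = 49978.50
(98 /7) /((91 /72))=144 /13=11.08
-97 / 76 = -1.28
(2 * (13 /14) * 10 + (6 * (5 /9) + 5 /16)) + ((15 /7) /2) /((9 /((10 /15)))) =22475 /1008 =22.30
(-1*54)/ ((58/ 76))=-2052/ 29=-70.76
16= 16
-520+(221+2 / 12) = -1793 / 6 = -298.83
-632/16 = -79/2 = -39.50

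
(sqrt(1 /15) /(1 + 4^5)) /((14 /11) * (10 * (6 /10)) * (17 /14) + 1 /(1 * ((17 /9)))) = 187 * sqrt(15) /28182375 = 0.00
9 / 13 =0.69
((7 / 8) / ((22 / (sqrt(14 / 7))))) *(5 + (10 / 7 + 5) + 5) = 115 *sqrt(2) / 176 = 0.92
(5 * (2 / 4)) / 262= 5 / 524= 0.01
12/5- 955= -4763/5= -952.60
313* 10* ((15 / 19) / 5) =9390 / 19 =494.21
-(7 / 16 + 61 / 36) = -2.13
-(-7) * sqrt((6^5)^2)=54432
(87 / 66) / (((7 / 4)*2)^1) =29 / 77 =0.38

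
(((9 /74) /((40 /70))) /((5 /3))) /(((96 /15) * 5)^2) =189 /1515520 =0.00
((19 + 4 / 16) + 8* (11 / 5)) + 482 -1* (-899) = 28357 / 20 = 1417.85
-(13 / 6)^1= -13 / 6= -2.17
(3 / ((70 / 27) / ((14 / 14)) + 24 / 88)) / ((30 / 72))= 10692 / 4255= 2.51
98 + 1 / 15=1471 / 15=98.07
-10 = -10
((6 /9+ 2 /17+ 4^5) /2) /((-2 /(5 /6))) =-32665 /153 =-213.50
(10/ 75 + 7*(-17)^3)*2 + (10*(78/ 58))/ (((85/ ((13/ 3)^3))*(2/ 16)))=-1523637874/ 22185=-68678.74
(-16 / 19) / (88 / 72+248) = -144 / 42617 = -0.00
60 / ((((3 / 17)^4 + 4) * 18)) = 0.83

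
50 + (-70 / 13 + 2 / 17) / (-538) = 2973032 / 59449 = 50.01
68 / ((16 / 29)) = 493 / 4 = 123.25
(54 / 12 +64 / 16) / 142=17 / 284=0.06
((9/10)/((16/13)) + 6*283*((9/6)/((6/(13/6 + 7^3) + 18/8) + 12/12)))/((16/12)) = 10137187557/17322880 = 585.19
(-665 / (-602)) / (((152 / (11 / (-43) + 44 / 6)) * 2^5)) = 4565 / 2840064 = 0.00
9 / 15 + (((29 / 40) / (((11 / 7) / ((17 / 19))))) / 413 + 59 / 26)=18404261 / 6412120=2.87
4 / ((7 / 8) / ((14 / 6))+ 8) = 32 / 67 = 0.48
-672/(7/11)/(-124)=8.52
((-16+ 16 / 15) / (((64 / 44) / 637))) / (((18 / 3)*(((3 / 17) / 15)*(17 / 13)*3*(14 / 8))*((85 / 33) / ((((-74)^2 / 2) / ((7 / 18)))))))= -3135404272 / 85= -36887109.08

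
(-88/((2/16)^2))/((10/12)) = -6758.40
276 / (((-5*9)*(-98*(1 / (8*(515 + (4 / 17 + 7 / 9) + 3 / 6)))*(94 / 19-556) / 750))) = -394680920 / 1121337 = -351.97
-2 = -2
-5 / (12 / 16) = -20 / 3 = -6.67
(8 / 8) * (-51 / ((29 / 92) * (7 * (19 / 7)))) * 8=-37536 / 551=-68.12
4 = 4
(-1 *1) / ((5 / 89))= -89 / 5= -17.80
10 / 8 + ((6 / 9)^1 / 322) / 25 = 60379 / 48300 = 1.25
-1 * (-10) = 10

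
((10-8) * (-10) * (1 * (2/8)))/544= -5/544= -0.01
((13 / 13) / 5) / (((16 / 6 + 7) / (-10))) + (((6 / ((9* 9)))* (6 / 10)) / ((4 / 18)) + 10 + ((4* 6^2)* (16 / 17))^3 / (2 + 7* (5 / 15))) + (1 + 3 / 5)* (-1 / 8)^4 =574494.82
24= 24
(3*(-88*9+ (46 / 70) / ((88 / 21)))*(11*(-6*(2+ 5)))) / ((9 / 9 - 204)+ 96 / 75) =-36583155 / 6724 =-5440.68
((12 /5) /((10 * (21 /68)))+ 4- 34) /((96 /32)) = -5114 /525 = -9.74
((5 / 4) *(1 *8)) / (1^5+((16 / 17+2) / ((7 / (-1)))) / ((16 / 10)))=4760 / 351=13.56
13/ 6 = 2.17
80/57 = 1.40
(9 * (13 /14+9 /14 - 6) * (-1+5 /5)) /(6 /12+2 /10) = 0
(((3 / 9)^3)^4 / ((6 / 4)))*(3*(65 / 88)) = 65 / 23383404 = 0.00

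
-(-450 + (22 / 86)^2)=831929 / 1849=449.93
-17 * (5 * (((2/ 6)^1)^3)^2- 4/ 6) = 8177/ 729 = 11.22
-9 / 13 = -0.69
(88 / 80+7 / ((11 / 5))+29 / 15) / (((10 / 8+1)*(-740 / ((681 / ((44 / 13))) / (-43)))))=6052501 / 346519800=0.02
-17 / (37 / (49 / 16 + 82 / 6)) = -13651 / 1776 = -7.69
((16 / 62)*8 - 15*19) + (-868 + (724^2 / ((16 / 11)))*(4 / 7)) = 44436251 / 217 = 204775.35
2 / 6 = 1 / 3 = 0.33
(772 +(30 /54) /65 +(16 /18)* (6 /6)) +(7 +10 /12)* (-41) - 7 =11563 /26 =444.73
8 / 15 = 0.53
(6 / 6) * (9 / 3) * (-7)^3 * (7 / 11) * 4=-28812 / 11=-2619.27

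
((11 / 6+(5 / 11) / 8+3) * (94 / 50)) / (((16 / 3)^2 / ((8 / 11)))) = 182031 / 774400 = 0.24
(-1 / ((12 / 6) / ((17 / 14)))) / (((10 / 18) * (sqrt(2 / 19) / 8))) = -153 * sqrt(38) / 35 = -26.95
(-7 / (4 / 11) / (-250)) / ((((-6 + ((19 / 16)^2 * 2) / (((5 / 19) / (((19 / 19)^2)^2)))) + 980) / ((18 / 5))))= 7392 / 26259125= 0.00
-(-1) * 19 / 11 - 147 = -1598 / 11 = -145.27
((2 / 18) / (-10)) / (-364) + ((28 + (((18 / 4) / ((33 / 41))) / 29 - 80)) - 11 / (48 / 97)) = -1547424787 / 20900880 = -74.04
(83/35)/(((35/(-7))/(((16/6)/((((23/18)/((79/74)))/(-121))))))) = 19041528/148925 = 127.86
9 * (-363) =-3267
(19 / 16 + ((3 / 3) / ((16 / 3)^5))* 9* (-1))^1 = 1242997 / 1048576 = 1.19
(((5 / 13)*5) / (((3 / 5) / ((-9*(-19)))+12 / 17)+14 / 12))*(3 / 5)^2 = 87210 / 236327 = 0.37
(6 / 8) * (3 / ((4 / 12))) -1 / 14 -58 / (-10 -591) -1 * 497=-8249505 / 16828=-490.22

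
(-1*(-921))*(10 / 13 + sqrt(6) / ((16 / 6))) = 1554.45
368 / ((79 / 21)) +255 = 27873 / 79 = 352.82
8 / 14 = 4 / 7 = 0.57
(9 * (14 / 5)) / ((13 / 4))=504 / 65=7.75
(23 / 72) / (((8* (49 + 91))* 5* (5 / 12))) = 23 / 168000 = 0.00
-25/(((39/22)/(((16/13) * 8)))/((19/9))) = -1337600/4563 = -293.14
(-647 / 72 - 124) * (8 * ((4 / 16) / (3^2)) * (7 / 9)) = -67025 / 2916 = -22.99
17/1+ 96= 113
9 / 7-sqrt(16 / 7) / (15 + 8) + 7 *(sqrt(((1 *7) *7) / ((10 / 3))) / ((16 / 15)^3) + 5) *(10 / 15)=-4 *sqrt(7) / 161 + 11025 *sqrt(30) / 4096 + 517 / 21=39.30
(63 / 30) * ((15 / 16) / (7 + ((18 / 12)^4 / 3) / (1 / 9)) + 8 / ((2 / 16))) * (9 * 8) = 3437532 / 355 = 9683.19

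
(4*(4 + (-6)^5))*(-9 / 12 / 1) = 23316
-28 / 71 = -0.39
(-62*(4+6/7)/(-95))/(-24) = -527/3990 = -0.13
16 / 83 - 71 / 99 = -4309 / 8217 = -0.52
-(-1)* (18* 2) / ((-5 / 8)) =-288 / 5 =-57.60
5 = 5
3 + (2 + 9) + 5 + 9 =28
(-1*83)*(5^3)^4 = -20263671875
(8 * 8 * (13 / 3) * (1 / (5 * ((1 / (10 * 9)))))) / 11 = 4992 / 11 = 453.82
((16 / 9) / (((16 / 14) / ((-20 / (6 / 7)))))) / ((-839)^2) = -980 / 19005867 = -0.00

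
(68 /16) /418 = 17 /1672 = 0.01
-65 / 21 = -3.10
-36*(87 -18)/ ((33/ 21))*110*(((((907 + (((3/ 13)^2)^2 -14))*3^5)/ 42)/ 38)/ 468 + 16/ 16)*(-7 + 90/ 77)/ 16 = 81780.73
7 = 7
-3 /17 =-0.18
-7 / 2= -3.50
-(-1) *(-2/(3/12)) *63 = -504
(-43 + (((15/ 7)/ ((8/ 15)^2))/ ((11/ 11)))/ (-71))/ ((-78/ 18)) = 4113357/ 413504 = 9.95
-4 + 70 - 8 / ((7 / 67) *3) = 850 / 21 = 40.48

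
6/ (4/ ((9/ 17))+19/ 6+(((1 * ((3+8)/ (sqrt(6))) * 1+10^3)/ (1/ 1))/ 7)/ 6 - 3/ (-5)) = 167325480/ 979730303 - 207900 * sqrt(6)/ 979730303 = 0.17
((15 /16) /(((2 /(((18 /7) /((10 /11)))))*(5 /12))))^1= 3.18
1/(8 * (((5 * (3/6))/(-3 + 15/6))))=-1/40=-0.02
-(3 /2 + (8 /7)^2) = -275 /98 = -2.81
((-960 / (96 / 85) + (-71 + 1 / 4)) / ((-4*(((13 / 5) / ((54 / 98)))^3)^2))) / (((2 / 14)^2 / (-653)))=-14558529509757984375 / 21815265186407056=-667.36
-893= -893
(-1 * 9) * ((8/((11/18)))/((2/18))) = -11664/11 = -1060.36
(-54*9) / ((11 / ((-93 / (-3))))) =-1369.64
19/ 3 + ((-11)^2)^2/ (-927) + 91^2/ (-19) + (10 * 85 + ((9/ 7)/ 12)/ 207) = 4590394723/ 11342772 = 404.70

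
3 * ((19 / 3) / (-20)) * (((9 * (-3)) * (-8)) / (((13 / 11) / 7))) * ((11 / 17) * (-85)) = 869022 / 13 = 66847.85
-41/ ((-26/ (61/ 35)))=2501/ 910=2.75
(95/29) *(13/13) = 95/29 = 3.28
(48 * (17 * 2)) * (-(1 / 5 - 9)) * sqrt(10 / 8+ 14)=35904 * sqrt(61) / 5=56083.84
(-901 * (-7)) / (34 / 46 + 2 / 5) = 725305 / 131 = 5536.68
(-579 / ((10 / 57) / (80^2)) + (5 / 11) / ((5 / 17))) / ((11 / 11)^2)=-232341103 / 11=-21121918.45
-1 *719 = -719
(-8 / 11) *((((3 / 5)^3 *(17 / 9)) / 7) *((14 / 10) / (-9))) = 136 / 20625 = 0.01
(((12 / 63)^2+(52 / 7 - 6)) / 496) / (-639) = -0.00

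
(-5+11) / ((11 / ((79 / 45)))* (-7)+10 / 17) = -8058 / 58115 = -0.14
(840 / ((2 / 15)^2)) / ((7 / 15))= 101250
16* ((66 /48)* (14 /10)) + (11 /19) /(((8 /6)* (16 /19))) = 10021 /320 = 31.32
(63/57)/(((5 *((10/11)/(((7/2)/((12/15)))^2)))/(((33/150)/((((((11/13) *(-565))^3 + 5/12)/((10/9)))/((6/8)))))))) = -39078039/5004263601443200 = -0.00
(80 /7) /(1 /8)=640 /7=91.43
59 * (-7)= -413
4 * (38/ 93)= 152/ 93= 1.63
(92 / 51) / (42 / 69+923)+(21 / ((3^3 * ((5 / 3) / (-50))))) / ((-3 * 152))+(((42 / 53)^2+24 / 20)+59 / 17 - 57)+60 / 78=-764898722740949 / 15033659628780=-50.88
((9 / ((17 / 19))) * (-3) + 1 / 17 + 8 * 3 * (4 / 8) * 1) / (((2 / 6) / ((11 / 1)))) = -10164 / 17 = -597.88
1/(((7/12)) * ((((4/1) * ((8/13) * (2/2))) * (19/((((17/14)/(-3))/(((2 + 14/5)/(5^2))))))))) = -0.08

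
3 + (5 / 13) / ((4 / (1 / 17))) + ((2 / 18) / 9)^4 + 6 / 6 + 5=342694946765 / 38053301364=9.01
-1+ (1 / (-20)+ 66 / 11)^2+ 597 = 252561 / 400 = 631.40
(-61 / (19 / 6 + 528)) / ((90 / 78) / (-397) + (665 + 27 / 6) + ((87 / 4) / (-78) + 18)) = -15111408 / 90427514129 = -0.00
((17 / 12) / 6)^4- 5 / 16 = -8314559 / 26873856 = -0.31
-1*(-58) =58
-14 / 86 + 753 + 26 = 33490 / 43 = 778.84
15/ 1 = 15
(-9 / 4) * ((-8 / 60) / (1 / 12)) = 18 / 5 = 3.60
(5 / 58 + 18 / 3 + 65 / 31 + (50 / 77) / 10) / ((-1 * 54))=-0.15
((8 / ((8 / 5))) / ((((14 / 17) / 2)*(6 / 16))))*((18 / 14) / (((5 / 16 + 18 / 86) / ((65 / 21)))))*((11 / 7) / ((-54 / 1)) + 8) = 45812062400 / 23272893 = 1968.47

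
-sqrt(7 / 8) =-sqrt(14) / 4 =-0.94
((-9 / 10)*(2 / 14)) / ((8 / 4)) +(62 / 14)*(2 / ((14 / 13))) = 7997 / 980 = 8.16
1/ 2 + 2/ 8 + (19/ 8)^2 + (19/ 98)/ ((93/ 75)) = 636471/ 97216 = 6.55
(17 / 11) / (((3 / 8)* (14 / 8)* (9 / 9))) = 544 / 231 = 2.35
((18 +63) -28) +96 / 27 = 509 / 9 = 56.56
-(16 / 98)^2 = -64 / 2401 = -0.03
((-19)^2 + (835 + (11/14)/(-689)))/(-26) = -11536605/250796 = -46.00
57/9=19/3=6.33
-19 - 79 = -98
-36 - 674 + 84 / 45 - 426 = -17012 / 15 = -1134.13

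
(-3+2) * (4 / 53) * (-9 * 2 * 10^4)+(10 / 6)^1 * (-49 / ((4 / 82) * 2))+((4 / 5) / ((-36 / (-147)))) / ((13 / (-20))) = 105357443 / 8268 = 12742.80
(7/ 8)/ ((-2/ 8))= -7/ 2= -3.50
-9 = -9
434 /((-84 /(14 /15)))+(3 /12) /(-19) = -16537 /3420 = -4.84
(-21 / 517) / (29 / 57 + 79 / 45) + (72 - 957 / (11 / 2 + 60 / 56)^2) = 26379296457 / 529482448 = 49.82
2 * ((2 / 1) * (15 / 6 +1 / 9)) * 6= 188 / 3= 62.67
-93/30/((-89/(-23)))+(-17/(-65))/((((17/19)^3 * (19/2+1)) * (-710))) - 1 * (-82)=2024084351243/24927507150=81.20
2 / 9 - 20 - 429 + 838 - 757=-3310 / 9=-367.78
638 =638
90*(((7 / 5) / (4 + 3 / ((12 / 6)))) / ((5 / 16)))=4032 / 55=73.31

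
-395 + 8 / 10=-1971 / 5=-394.20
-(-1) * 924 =924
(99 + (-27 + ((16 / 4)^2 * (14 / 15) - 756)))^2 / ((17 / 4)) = 402885184 / 3825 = 105329.46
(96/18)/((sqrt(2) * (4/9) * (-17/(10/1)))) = -60 * sqrt(2)/17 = -4.99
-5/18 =-0.28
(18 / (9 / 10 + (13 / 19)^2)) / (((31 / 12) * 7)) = 779760 / 1071763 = 0.73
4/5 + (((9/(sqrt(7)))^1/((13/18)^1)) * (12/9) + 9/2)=53/10 + 216 * sqrt(7)/91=11.58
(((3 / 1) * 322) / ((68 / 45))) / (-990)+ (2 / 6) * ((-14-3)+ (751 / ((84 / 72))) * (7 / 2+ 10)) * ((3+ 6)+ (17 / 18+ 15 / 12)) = 4575225745 / 141372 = 32363.03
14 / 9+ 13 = 131 / 9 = 14.56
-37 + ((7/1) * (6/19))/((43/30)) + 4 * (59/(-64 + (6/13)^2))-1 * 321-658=-2241794647/2201815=-1018.16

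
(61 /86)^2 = 3721 /7396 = 0.50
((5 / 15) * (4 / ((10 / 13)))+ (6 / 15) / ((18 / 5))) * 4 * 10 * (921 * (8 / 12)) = 407696 / 9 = 45299.56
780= 780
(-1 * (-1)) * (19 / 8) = 19 / 8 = 2.38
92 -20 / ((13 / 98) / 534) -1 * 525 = -80943.77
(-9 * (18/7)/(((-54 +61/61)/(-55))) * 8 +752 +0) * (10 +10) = 4154240/371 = 11197.41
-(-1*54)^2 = -2916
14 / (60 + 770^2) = 7 / 296480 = 0.00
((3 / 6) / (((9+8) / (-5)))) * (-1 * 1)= 0.15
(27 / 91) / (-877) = -0.00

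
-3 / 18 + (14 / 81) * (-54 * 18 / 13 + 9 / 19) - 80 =-413513 / 4446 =-93.01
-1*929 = -929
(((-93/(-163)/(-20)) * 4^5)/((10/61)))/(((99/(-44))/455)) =88105472/2445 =36034.96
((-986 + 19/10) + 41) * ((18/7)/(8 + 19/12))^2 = -220006368/3240125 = -67.90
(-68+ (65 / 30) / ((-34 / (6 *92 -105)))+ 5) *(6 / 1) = -18663 / 34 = -548.91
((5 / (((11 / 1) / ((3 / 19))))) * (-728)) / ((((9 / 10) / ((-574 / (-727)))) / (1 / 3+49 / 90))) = -165059440 / 4102461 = -40.23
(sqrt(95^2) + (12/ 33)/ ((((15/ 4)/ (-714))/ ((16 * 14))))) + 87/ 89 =-75446478/ 4895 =-15412.97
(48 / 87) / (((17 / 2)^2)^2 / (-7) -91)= -1792 / 2717677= -0.00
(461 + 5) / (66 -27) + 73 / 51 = 2957 / 221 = 13.38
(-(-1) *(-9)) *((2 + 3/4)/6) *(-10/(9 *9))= 55/108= 0.51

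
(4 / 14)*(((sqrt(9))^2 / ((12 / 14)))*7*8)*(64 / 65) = 10752 / 65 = 165.42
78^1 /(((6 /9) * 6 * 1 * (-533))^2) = 3 /174824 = 0.00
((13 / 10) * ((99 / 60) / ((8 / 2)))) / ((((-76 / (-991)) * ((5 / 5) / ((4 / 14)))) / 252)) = 3826251 / 7600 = 503.45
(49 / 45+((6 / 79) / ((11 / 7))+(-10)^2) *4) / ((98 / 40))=62768564 / 383229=163.79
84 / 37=2.27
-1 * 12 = -12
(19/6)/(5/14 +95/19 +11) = 133/687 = 0.19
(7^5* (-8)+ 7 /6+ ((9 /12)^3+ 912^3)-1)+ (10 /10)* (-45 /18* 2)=145615884977 /192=758416067.59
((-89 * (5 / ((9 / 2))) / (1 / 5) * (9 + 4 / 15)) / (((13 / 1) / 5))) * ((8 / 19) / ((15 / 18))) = -1979360 / 2223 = -890.40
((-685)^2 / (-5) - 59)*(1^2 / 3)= -93904 / 3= -31301.33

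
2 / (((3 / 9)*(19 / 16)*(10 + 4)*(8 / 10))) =60 / 133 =0.45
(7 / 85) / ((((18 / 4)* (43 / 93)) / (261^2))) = 2696.26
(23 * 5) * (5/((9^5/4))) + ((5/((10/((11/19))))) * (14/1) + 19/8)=58040473/8975448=6.47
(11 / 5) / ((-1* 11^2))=-1 / 55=-0.02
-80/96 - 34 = -209/6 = -34.83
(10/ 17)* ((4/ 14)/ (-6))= -10/ 357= -0.03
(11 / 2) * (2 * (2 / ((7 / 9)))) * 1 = 198 / 7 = 28.29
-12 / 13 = -0.92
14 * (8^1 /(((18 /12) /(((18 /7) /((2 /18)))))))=1728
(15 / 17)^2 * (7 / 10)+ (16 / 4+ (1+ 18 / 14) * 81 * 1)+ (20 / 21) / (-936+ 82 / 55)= 59169856369 / 311934462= 189.69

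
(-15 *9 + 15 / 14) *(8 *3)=-22500 / 7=-3214.29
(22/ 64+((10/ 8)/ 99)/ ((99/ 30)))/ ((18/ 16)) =36337/ 117612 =0.31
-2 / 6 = -1 / 3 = -0.33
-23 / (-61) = 0.38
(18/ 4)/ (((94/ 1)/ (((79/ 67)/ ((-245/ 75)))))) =-10665/ 617204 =-0.02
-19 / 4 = -4.75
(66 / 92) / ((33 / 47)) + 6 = 323 / 46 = 7.02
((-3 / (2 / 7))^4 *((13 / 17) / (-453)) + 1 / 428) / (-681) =90164089 / 2992793424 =0.03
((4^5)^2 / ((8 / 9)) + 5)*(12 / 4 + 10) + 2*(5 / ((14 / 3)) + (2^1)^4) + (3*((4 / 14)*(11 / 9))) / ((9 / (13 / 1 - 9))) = 2898413962 / 189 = 15335523.61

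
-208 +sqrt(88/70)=-208 +2 *sqrt(385)/35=-206.88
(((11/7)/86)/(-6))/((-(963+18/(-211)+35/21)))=0.00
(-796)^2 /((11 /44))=2534464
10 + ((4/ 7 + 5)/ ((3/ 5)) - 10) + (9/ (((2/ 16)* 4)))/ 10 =388/ 35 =11.09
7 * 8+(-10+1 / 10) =461 / 10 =46.10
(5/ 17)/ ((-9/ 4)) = -20/ 153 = -0.13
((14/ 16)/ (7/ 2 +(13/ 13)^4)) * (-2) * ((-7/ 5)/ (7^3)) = 1/ 630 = 0.00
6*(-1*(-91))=546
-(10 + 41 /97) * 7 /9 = -2359 /291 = -8.11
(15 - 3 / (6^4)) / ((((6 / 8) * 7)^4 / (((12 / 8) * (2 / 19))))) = 5456 / 1750329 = 0.00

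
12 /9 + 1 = 7 /3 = 2.33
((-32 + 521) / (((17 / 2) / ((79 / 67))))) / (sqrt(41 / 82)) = 77262 * sqrt(2) / 1139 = 95.93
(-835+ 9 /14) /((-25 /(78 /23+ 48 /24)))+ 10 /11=8006692 /44275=180.84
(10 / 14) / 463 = 5 / 3241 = 0.00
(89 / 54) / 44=89 / 2376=0.04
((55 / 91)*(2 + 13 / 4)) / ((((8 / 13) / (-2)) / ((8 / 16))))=-165 / 32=-5.16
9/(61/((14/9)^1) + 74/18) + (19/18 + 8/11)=2151559/1080882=1.99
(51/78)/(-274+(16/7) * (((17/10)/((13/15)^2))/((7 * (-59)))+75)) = -638911/100240732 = -0.01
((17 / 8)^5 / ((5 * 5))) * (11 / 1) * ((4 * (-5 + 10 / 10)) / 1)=-15618427 / 51200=-305.05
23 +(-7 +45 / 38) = 653 / 38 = 17.18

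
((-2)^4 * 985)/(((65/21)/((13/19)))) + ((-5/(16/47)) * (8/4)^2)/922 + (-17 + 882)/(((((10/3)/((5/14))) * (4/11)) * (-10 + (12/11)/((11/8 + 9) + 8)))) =45555232673/13173536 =3458.09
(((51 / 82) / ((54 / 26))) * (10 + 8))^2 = 48841 / 1681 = 29.05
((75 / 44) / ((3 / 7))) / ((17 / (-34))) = -175 / 22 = -7.95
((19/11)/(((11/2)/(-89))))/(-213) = 3382/25773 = 0.13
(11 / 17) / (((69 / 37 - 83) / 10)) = -2035 / 25517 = -0.08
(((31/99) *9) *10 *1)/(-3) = -9.39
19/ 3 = 6.33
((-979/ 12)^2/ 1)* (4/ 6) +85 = 976801/ 216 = 4522.23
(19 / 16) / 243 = 19 / 3888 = 0.00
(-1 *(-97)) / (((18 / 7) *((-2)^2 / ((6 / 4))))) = 679 / 48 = 14.15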